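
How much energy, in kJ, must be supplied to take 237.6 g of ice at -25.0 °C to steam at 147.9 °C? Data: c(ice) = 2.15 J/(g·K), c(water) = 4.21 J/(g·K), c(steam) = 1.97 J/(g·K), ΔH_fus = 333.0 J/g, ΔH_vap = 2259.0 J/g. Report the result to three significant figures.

q = 751 kJ

q1 (heat ice -25.0→0.0 °C): 237.6 × 2.15 × 25.0 = 12771 J
q2 (melt at 0 °C): 237.6 × 333.0 = 79121 J
q3 (heat water 0.0→100.0 °C): 237.6 × 4.21 × 100.0 = 100030 J
q4 (vaporize at 100 °C): 237.6 × 2259.0 = 536738 J
q5 (heat steam 100.0→147.9 °C): 237.6 × 1.97 × 47.9 = 22421 J
Total: 12771 + 79121 + 100030 + 536738 + 22421 = 751081 J = 751 kJ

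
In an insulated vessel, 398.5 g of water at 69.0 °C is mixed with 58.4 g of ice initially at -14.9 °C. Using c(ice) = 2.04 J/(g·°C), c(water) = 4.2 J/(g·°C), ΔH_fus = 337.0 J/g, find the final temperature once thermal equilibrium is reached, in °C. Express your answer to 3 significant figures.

Heat to bring ice to 0 °C and melt it: q₁ = 58.4×2.04×14.9 + 58.4×337.0 = 21456 J
Heat the water can supply cooling to 0 °C: 398.5×4.2×69.0 = 115485 J > q₁, so all ice melts.
Energy balance: 398.5×4.2×(69.0 − T) = 21456 + 58.4×4.2×(T − 0)
1673.7(69.0 − T) = 21456 + 245.28 T
115485 − 21456 = 1918.98 T
T = 94029 / 1918.98 = 49.00 °C

T_f = 49.0 °C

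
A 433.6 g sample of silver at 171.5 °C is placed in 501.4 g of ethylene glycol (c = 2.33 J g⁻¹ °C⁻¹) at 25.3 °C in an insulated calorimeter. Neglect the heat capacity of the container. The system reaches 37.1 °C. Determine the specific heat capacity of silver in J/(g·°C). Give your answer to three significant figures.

q_gained = (501.4 × 2.33) × (37.1 − 25.3) = 13790 J
q_lost = 433.6 × c × (171.5 − 37.1) = 58275.84 c
Set equal: c = 13790 / 58275.84 = 0.237 J/(g·°C)

c = 0.237 J/(g·°C)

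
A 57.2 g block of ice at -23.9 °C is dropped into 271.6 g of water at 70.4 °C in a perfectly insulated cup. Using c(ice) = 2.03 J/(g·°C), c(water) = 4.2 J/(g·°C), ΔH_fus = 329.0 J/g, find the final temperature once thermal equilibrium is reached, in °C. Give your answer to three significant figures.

T_f = 42.5 °C

Heat to bring ice to 0 °C and melt it: q₁ = 57.2×2.03×23.9 + 57.2×329.0 = 21594 J
Heat the water can supply cooling to 0 °C: 271.6×4.2×70.4 = 80306.7 J > q₁, so all ice melts.
Energy balance: 271.6×4.2×(70.4 − T) = 21594 + 57.2×4.2×(T − 0)
1140.72(70.4 − T) = 21594 + 240.24 T
80306.7 − 21594 = 1380.96 T
T = 58712.7 / 1380.96 = 42.52 °C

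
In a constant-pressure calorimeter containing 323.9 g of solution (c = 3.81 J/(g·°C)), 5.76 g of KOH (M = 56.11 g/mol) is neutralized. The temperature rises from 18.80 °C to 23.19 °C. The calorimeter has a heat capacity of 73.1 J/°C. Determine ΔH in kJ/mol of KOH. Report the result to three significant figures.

|ΔT| = |23.19 − 18.80| = 4.39 °C
|q_surr| = (323.9 × 3.81 + 73.1) × 4.39 = 1307.159 × 4.39 = 5738 J
n(KOH) = 5.76 / 56.11 = 0.1027 mol
Temperature rose, so q_rxn = −|q_surr| = -5.738 kJ
ΔH = q_rxn / n = -55.87 kJ/mol

ΔH = -55.9 kJ/mol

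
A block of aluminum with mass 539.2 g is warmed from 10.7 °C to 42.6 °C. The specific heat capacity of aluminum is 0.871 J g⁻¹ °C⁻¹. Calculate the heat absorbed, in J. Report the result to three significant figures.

q = 15000 J

q = m c ΔT = 539.2 × 0.871 × (42.6 − 10.7)
q = 539.2 × 0.871 × 31.9 = 14980 J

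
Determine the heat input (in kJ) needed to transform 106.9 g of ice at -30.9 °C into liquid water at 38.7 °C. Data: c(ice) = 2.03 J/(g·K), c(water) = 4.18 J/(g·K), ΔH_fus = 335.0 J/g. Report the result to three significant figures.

q1 (heat ice -30.9→0.0 °C): 106.9 × 2.03 × 30.9 = 6706 J
q2 (melt at 0 °C): 106.9 × 335.0 = 35812 J
q3 (heat water 0.0→38.7 °C): 106.9 × 4.18 × 38.7 = 17293 J
Total: 6706 + 35812 + 17293 = 59811 J = 59.8 kJ

q = 59.8 kJ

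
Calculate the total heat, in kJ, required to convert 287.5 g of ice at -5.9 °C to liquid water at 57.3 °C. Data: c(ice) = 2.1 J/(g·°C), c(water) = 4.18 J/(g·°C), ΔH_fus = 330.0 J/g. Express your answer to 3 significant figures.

q1 (heat ice -5.9→0.0 °C): 287.5 × 2.1 × 5.9 = 3562 J
q2 (melt at 0 °C): 287.5 × 330.0 = 94875 J
q3 (heat water 0.0→57.3 °C): 287.5 × 4.18 × 57.3 = 68860 J
Total: 3562 + 94875 + 68860 = 167297 J = 167 kJ

q = 167 kJ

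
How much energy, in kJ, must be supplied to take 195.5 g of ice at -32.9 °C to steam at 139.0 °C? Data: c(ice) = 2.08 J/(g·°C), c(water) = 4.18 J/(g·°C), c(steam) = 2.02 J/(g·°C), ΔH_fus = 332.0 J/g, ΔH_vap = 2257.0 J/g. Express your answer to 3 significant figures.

q = 617 kJ

q1 (heat ice -32.9→0.0 °C): 195.5 × 2.08 × 32.9 = 13378 J
q2 (melt at 0 °C): 195.5 × 332.0 = 64906 J
q3 (heat water 0.0→100.0 °C): 195.5 × 4.18 × 100.0 = 81719 J
q4 (vaporize at 100 °C): 195.5 × 2257.0 = 441244 J
q5 (heat steam 100.0→139.0 °C): 195.5 × 2.02 × 39.0 = 15401 J
Total: 13378 + 64906 + 81719 + 441244 + 15401 = 616648 J = 617 kJ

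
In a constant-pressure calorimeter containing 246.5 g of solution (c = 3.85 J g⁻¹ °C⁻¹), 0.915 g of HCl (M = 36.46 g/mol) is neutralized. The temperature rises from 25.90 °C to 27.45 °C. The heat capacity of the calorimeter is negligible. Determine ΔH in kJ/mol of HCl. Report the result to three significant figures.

|ΔT| = |27.45 − 25.90| = 1.55 °C
|q_surr| = (246.5 × 3.85) × 1.55 = 949.025 × 1.55 = 1471 J
n(HCl) = 0.915 / 36.46 = 0.02510 mol
Temperature rose, so q_rxn = −|q_surr| = -1.471 kJ
ΔH = q_rxn / n = -58.61 kJ/mol

ΔH = -58.6 kJ/mol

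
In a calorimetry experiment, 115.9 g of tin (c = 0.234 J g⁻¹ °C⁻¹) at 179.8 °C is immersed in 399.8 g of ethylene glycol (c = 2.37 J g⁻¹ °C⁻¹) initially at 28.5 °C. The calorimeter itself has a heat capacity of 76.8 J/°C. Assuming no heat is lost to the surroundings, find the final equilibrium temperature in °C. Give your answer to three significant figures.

Heat lost by tin = heat gained by ethylene glycol + calorimeter.
(115.9)(0.234)(179.8 − T) = [(399.8)(2.37) + 76.8](T − 28.5)
27.1206 (179.8 − T) = 1024.326 (T − 28.5)
4876.3 − 27.1206 T = 1024.326 T − 29193
34069.3 = 1051.4466 T
T = 32.40 °C

T_f = 32.4 °C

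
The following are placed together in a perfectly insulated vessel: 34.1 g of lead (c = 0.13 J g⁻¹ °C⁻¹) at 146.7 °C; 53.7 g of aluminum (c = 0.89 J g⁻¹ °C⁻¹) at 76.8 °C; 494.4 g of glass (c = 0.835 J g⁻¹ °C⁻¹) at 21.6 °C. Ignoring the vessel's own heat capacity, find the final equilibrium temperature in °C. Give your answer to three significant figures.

Σ mᵢcᵢ(T − Tᵢ) = 0  ⇒  T = Σ mᵢcᵢTᵢ / Σ mᵢcᵢ
Σ mᵢcᵢ = 34.1×0.13 + 53.7×0.89 + 494.4×0.835 = 465.050
Σ mᵢcᵢTᵢ = 4.433×146.7 + 47.793×76.8 + 412.824×21.6 = 13238
T = 13238 / 465.050 = 28.47 °C

T_f = 28.5 °C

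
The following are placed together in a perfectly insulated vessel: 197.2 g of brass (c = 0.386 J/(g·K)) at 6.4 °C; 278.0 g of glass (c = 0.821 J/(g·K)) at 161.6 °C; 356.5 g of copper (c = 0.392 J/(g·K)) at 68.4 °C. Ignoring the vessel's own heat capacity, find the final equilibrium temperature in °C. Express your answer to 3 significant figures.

Σ mᵢcᵢ(T − Tᵢ) = 0  ⇒  T = Σ mᵢcᵢTᵢ / Σ mᵢcᵢ
Σ mᵢcᵢ = 197.2×0.386 + 278.0×0.821 + 356.5×0.392 = 444.1052
Σ mᵢcᵢTᵢ = 76.1192×6.4 + 228.238×161.6 + 139.748×68.4 = 46929
T = 46929 / 444.1052 = 105.7 °C

T_f = 106 °C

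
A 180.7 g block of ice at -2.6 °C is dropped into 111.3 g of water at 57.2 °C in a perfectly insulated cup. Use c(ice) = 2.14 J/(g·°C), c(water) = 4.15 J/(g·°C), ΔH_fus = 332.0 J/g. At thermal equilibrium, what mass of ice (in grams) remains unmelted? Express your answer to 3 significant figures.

m_ice remaining = 104 g

Heat to warm all ice to 0 °C: 180.7×2.14×2.6 = 1005.4 J
Heat released by water cooling to 0 °C: 111.3×4.15×57.2 = 26420 J
26420 J < 1005.4 + 180.7×332.0 = 60997.8 J, so not all ice melts; final T = 0 °C.
Heat left for melting: 26420 − 1005.4 = 25414.6 J
Mass melted = 25414.6 / 332.0 = 76.55 g
Ice remaining = 180.7 − 76.55 = 104.15 g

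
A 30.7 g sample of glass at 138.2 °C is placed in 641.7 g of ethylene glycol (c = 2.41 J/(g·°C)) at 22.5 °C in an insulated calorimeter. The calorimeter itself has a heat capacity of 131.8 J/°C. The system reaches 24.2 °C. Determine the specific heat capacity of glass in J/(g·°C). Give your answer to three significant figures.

q_gained = (641.7 × 2.41 + 131.8) × (24.2 − 22.5) = 2853 J
q_lost = 30.7 × c × (138.2 − 24.2) = 3499.8 c
Set equal: c = 2853 / 3499.8 = 0.815 J/(g·°C)

c = 0.815 J/(g·°C)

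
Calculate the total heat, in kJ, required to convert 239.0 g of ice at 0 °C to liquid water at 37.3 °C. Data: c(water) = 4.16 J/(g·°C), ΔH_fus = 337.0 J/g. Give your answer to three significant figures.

q1 (melt at 0 °C): 239.0 × 337.0 = 80543 J
q2 (heat water 0.0→37.3 °C): 239.0 × 4.16 × 37.3 = 37085 J
Total: 80543 + 37085 = 117628 J = 118 kJ

q = 118 kJ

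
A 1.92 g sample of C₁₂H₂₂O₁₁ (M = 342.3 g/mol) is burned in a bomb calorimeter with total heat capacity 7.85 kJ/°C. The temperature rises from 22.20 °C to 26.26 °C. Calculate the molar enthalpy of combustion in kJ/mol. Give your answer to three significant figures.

ΔH = -5680 kJ/mol

ΔT = 26.26 − 22.20 = 4.06 °C
q_cal = C_cal × ΔT = 7.85 × 4.06 = 31.871 kJ
n = 1.92 / 342.3 = 0.005609 mol
q_rxn = −q_cal = -31.871 kJ
ΔH = -31.871 / 0.005609 = -5682 kJ/mol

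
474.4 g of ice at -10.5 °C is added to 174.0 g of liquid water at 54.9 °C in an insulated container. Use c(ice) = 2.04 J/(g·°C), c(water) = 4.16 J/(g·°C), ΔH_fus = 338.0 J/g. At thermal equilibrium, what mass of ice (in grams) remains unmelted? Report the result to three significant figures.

m_ice remaining = 387 g

Heat to warm all ice to 0 °C: 474.4×2.04×10.5 = 10162 J
Heat released by water cooling to 0 °C: 174.0×4.16×54.9 = 39739 J
39739 J < 10162 + 474.4×338.0 = 170509.2 J, so not all ice melts; final T = 0 °C.
Heat left for melting: 39739 − 10162 = 29577 J
Mass melted = 29577 / 338.0 = 87.51 g
Ice remaining = 474.4 − 87.51 = 386.89 g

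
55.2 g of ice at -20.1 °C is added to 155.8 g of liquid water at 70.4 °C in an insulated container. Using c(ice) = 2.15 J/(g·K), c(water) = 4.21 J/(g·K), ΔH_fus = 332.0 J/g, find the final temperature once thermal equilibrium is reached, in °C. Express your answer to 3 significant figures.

T_f = 28.7 °C

Heat to bring ice to 0 °C and melt it: q₁ = 55.2×2.15×20.1 + 55.2×332.0 = 20712 J
Heat the water can supply cooling to 0 °C: 155.8×4.21×70.4 = 46176.6 J > q₁, so all ice melts.
Energy balance: 155.8×4.21×(70.4 − T) = 20712 + 55.2×4.21×(T − 0)
655.918(70.4 − T) = 20712 + 232.392 T
46176.6 − 20712 = 888.310 T
T = 25464.6 / 888.310 = 28.67 °C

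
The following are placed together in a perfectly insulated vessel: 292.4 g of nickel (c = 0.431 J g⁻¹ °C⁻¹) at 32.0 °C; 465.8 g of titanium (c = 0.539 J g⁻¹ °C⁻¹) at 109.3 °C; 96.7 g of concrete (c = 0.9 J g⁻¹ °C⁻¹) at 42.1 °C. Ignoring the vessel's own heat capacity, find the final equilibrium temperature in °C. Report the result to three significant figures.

Σ mᵢcᵢ(T − Tᵢ) = 0  ⇒  T = Σ mᵢcᵢTᵢ / Σ mᵢcᵢ
Σ mᵢcᵢ = 292.4×0.431 + 465.8×0.539 + 96.7×0.9 = 464.1206
Σ mᵢcᵢTᵢ = 126.0244×32.0 + 251.0662×109.3 + 87.03×42.1 = 35138
T = 35138 / 464.1206 = 75.71 °C

T_f = 75.7 °C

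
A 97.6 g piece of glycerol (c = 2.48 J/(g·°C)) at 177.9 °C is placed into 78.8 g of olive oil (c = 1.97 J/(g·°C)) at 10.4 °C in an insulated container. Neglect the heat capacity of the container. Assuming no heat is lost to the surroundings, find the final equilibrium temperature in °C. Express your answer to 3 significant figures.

T_f = 112 °C

Heat lost by glycerol = heat gained by olive oil.
(97.6)(2.48)(177.9 − T) = (78.8)(1.97)(T − 10.4)
242.048 (177.9 − T) = 155.236 (T − 10.4)
43060 − 242.048 T = 155.236 T − 1614.5
44674.5 = 397.284 T
T = 112.4 °C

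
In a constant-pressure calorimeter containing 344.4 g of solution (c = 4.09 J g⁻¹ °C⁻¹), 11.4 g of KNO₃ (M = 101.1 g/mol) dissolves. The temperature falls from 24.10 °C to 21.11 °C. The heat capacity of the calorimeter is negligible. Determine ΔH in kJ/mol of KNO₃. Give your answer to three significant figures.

|ΔT| = |21.11 − 24.10| = 2.99 °C
|q_surr| = (344.4 × 4.09) × 2.99 = 1408.596 × 2.99 = 4211.7 J
n(KNO₃) = 11.4 / 101.1 = 0.11276 mol
Temperature fell, so q_rxn = +|q_surr| = 4.2117 kJ
ΔH = q_rxn / n = 37.35 kJ/mol

ΔH = 37.4 kJ/mol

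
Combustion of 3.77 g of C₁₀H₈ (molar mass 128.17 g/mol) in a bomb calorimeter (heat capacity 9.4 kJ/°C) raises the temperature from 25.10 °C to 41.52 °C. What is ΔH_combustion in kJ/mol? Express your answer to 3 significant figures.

ΔH = -5250 kJ/mol

ΔT = 41.52 − 25.10 = 16.42 °C
q_cal = C_cal × ΔT = 9.4 × 16.42 = 154.348 kJ
n = 3.77 / 128.17 = 0.02941 mol
q_rxn = −q_cal = -154.348 kJ
ΔH = -154.348 / 0.02941 = -5248 kJ/mol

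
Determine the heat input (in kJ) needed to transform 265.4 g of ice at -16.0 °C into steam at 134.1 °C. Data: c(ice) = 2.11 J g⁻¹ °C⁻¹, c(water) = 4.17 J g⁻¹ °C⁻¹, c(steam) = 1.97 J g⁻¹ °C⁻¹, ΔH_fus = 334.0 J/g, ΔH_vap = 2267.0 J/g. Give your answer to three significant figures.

q = 828 kJ

q1 (heat ice -16.0→0.0 °C): 265.4 × 2.11 × 16.0 = 8960 J
q2 (melt at 0 °C): 265.4 × 334.0 = 88644 J
q3 (heat water 0.0→100.0 °C): 265.4 × 4.17 × 100.0 = 110672 J
q4 (vaporize at 100 °C): 265.4 × 2267.0 = 601662 J
q5 (heat steam 100.0→134.1 °C): 265.4 × 1.97 × 34.1 = 17829 J
Total: 8960 + 88644 + 110672 + 601662 + 17829 = 827767 J = 828 kJ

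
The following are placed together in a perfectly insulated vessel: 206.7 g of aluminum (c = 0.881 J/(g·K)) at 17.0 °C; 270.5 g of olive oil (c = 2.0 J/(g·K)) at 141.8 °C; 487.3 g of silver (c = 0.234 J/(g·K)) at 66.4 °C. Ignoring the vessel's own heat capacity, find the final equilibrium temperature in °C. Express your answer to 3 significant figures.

T_f = 104 °C

Σ mᵢcᵢ(T − Tᵢ) = 0  ⇒  T = Σ mᵢcᵢTᵢ / Σ mᵢcᵢ
Σ mᵢcᵢ = 206.7×0.881 + 270.5×2.0 + 487.3×0.234 = 837.1309
Σ mᵢcᵢTᵢ = 182.1027×17.0 + 541×141.8 + 114.0282×66.4 = 87381
T = 87381 / 837.1309 = 104.4 °C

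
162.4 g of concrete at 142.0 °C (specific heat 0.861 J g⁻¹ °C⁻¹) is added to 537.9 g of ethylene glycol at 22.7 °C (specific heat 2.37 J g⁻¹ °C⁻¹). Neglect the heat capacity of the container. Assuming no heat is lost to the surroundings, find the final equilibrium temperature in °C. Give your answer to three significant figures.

Heat lost by concrete = heat gained by ethylene glycol.
(162.4)(0.861)(142.0 − T) = (537.9)(2.37)(T − 22.7)
139.8264 (142.0 − T) = 1274.823 (T − 22.7)
19855 − 139.8264 T = 1274.823 T − 28938
48793 = 1414.6494 T
T = 34.49 °C

T_f = 34.5 °C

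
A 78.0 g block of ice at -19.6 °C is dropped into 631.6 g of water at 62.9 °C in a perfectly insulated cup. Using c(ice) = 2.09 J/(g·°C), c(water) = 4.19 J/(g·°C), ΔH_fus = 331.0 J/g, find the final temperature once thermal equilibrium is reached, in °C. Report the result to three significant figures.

T_f = 46.2 °C

Heat to bring ice to 0 °C and melt it: q₁ = 78.0×2.09×19.6 + 78.0×331.0 = 29013 J
Heat the water can supply cooling to 0 °C: 631.6×4.19×62.9 = 166459 J > q₁, so all ice melts.
Energy balance: 631.6×4.19×(62.9 − T) = 29013 + 78.0×4.19×(T − 0)
2646.404(62.9 − T) = 29013 + 326.82 T
166459 − 29013 = 2973.224 T
T = 137446 / 2973.224 = 46.23 °C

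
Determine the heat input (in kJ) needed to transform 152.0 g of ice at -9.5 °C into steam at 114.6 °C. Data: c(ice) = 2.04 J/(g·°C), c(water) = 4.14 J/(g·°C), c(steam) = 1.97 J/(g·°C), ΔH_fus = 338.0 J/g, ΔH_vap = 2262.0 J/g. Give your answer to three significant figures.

q1 (heat ice -9.5→0.0 °C): 152.0 × 2.04 × 9.5 = 2946 J
q2 (melt at 0 °C): 152.0 × 338.0 = 51376 J
q3 (heat water 0.0→100.0 °C): 152.0 × 4.14 × 100.0 = 62928 J
q4 (vaporize at 100 °C): 152.0 × 2262.0 = 343824 J
q5 (heat steam 100.0→114.6 °C): 152.0 × 1.97 × 14.6 = 4372 J
Total: 2946 + 51376 + 62928 + 343824 + 4372 = 465446 J = 465 kJ

q = 465 kJ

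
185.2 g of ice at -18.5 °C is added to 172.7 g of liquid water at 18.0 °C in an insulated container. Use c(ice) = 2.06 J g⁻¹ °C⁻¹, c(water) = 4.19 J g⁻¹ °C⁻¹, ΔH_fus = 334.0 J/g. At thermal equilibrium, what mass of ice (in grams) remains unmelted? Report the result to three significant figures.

Heat to warm all ice to 0 °C: 185.2×2.06×18.5 = 7058.0 J
Heat released by water cooling to 0 °C: 172.7×4.19×18.0 = 13025 J
13025 J < 7058.0 + 185.2×334.0 = 68914.8 J, so not all ice melts; final T = 0 °C.
Heat left for melting: 13025 − 7058.0 = 5967.0 J
Mass melted = 5967.0 / 334.0 = 17.87 g
Ice remaining = 185.2 − 17.87 = 167.33 g

m_ice remaining = 167 g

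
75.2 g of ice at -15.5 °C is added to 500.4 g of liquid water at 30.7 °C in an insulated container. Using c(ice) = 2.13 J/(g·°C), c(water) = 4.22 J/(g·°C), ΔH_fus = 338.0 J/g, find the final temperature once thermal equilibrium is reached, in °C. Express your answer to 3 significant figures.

Heat to bring ice to 0 °C and melt it: q₁ = 75.2×2.13×15.5 + 75.2×338.0 = 27900 J
Heat the water can supply cooling to 0 °C: 500.4×4.22×30.7 = 64828.8 J > q₁, so all ice melts.
Energy balance: 500.4×4.22×(30.7 − T) = 27900 + 75.2×4.22×(T − 0)
2111.688(30.7 − T) = 27900 + 317.344 T
64828.8 − 27900 = 2429.032 T
T = 36928.8 / 2429.032 = 15.20 °C

T_f = 15.2 °C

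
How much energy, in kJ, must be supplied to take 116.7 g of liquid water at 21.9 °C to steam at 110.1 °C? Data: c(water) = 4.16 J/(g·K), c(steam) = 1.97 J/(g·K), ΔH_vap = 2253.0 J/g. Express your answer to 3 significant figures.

q1 (heat water 21.9→100.0 °C): 116.7 × 4.16 × 78.1 = 37915 J
q2 (vaporize at 100 °C): 116.7 × 2253.0 = 262925 J
q3 (heat steam 100.0→110.1 °C): 116.7 × 1.97 × 10.1 = 2322 J
Total: 37915 + 262925 + 2322 = 303162 J = 303 kJ

q = 303 kJ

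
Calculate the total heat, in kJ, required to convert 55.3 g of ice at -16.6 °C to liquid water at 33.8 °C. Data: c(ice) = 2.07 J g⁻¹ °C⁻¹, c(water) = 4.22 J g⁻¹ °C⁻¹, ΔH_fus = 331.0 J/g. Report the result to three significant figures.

q = 28.1 kJ

q1 (heat ice -16.6→0.0 °C): 55.3 × 2.07 × 16.6 = 1900 J
q2 (melt at 0 °C): 55.3 × 331.0 = 18304 J
q3 (heat water 0.0→33.8 °C): 55.3 × 4.22 × 33.8 = 7888 J
Total: 1900 + 18304 + 7888 = 28092 J = 28.1 kJ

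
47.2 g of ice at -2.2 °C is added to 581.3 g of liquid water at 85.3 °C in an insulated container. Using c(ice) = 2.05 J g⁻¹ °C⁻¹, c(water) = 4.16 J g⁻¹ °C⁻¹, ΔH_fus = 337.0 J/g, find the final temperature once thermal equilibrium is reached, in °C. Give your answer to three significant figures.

T_f = 72.7 °C

Heat to bring ice to 0 °C and melt it: q₁ = 47.2×2.05×2.2 + 47.2×337.0 = 16119 J
Heat the water can supply cooling to 0 °C: 581.3×4.16×85.3 = 206273 J > q₁, so all ice melts.
Energy balance: 581.3×4.16×(85.3 − T) = 16119 + 47.2×4.16×(T − 0)
2418.208(85.3 − T) = 16119 + 196.352 T
206273 − 16119 = 2614.560 T
T = 190154 / 2614.560 = 72.73 °C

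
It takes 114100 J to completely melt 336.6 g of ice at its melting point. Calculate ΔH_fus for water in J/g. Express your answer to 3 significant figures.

ΔH_fus = q / m = 114100 / 336.6 = 339 J/g

ΔH_fus = 339 J/g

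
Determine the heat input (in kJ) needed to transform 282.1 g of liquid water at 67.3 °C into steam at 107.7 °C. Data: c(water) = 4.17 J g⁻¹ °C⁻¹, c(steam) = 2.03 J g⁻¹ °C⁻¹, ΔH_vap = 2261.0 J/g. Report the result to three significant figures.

q1 (heat water 67.3→100.0 °C): 282.1 × 4.17 × 32.7 = 38467 J
q2 (vaporize at 100 °C): 282.1 × 2261.0 = 637828 J
q3 (heat steam 100.0→107.7 °C): 282.1 × 2.03 × 7.7 = 4410 J
Total: 38467 + 637828 + 4410 = 680705 J = 681 kJ

q = 681 kJ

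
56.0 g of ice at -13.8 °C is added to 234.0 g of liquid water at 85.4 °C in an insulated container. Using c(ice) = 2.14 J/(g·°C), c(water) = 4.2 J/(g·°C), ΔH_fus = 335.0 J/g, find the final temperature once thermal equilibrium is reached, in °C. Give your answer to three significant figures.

T_f = 52.1 °C

Heat to bring ice to 0 °C and melt it: q₁ = 56.0×2.14×13.8 + 56.0×335.0 = 20414 J
Heat the water can supply cooling to 0 °C: 234.0×4.2×85.4 = 83931.1 J > q₁, so all ice melts.
Energy balance: 234.0×4.2×(85.4 − T) = 20414 + 56.0×4.2×(T − 0)
982.8(85.4 − T) = 20414 + 235.2 T
83931.1 − 20414 = 1218.0 T
T = 63517.1 / 1218.0 = 52.149 °C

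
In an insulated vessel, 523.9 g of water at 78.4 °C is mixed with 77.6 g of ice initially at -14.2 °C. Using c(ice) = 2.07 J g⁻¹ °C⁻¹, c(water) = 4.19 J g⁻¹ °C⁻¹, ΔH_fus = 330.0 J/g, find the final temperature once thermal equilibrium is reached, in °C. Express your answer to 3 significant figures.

Heat to bring ice to 0 °C and melt it: q₁ = 77.6×2.07×14.2 + 77.6×330.0 = 27889 J
Heat the water can supply cooling to 0 °C: 523.9×4.19×78.4 = 172099 J > q₁, so all ice melts.
Energy balance: 523.9×4.19×(78.4 − T) = 27889 + 77.6×4.19×(T − 0)
2195.141(78.4 − T) = 27889 + 325.144 T
172099 − 27889 = 2520.285 T
T = 144210 / 2520.285 = 57.22 °C

T_f = 57.2 °C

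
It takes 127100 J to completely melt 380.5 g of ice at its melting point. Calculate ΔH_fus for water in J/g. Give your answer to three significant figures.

ΔH_fus = q / m = 127100 / 380.5 = 334 J/g

ΔH_fus = 334 J/g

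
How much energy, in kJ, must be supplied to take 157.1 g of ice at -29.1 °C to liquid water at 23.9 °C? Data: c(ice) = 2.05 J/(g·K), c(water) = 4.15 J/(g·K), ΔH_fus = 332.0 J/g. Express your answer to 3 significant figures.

q1 (heat ice -29.1→0.0 °C): 157.1 × 2.05 × 29.1 = 9372 J
q2 (melt at 0 °C): 157.1 × 332.0 = 52157 J
q3 (heat water 0.0→23.9 °C): 157.1 × 4.15 × 23.9 = 15582 J
Total: 9372 + 52157 + 15582 = 77111 J = 77.1 kJ

q = 77.1 kJ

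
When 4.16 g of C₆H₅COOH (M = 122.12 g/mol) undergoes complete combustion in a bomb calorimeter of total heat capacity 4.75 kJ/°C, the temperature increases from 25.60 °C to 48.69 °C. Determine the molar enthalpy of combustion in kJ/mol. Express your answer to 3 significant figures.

ΔH = -3220 kJ/mol

ΔT = 48.69 − 25.60 = 23.09 °C
q_cal = C_cal × ΔT = 4.75 × 23.09 = 109.6775 kJ
n = 4.16 / 122.12 = 0.03406 mol
q_rxn = −q_cal = -109.6775 kJ
ΔH = -109.6775 / 0.03406 = -3220 kJ/mol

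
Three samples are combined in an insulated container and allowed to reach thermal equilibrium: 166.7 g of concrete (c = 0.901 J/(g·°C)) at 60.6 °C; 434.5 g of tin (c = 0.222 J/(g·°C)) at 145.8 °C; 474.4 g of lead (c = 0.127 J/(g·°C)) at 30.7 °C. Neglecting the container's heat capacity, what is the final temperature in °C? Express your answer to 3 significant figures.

Σ mᵢcᵢ(T − Tᵢ) = 0  ⇒  T = Σ mᵢcᵢTᵢ / Σ mᵢcᵢ
Σ mᵢcᵢ = 166.7×0.901 + 434.5×0.222 + 474.4×0.127 = 306.9045
Σ mᵢcᵢTᵢ = 150.1967×60.6 + 96.459×145.8 + 60.2488×30.7 = 25015
T = 25015 / 306.9045 = 81.51 °C

T_f = 81.5 °C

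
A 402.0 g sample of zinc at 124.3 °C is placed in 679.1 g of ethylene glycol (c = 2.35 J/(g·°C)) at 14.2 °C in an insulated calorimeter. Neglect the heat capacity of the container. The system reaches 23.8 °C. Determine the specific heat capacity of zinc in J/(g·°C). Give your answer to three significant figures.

c = 0.379 J/(g·°C)

q_gained = (679.1 × 2.35) × (23.8 − 14.2) = 15320 J
q_lost = 402.0 × c × (124.3 − 23.8) = 40401 c
Set equal: c = 15320 / 40401 = 0.379 J/(g·°C)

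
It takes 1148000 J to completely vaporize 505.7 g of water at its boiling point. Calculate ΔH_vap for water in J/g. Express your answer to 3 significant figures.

ΔH_vap = q / m = 1148000 / 505.7 = 2270 J/g

ΔH_vap = 2270 J/g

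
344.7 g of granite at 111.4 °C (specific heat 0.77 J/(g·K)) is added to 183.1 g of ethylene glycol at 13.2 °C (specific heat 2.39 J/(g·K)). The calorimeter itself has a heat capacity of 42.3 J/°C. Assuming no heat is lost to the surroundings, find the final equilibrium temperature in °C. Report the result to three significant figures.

Heat lost by granite = heat gained by ethylene glycol + calorimeter.
(344.7)(0.77)(111.4 − T) = [(183.1)(2.39) + 42.3](T − 13.2)
265.419 (111.4 − T) = 479.909 (T − 13.2)
29568 − 265.419 T = 479.909 T − 6334.8
35902.8 = 745.328 T
T = 48.17 °C

T_f = 48.2 °C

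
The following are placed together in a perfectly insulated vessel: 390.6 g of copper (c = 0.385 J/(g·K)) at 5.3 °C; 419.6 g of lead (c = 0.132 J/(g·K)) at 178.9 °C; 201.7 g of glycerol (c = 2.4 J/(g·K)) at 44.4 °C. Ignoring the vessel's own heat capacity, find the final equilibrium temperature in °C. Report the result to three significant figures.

Σ mᵢcᵢ(T − Tᵢ) = 0  ⇒  T = Σ mᵢcᵢTᵢ / Σ mᵢcᵢ
Σ mᵢcᵢ = 390.6×0.385 + 419.6×0.132 + 201.7×2.4 = 689.8482
Σ mᵢcᵢTᵢ = 150.381×5.3 + 55.3872×178.9 + 484.08×44.4 = 32199
T = 32199 / 689.8482 = 46.68 °C

T_f = 46.7 °C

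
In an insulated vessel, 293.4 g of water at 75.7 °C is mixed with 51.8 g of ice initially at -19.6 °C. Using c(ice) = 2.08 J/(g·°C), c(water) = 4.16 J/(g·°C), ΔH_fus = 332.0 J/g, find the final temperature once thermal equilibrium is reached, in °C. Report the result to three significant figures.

Heat to bring ice to 0 °C and melt it: q₁ = 51.8×2.08×19.6 + 51.8×332.0 = 19309 J
Heat the water can supply cooling to 0 °C: 293.4×4.16×75.7 = 92395.2 J > q₁, so all ice melts.
Energy balance: 293.4×4.16×(75.7 − T) = 19309 + 51.8×4.16×(T − 0)
1220.544(75.7 − T) = 19309 + 215.488 T
92395.2 − 19309 = 1436.032 T
T = 73086.2 / 1436.032 = 50.89 °C

T_f = 50.9 °C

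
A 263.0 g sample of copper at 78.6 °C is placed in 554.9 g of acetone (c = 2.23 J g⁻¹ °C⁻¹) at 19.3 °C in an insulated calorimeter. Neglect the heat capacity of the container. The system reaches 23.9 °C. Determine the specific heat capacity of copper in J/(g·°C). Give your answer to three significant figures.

c = 0.396 J/(g·°C)

q_gained = (554.9 × 2.23) × (23.9 − 19.3) = 5692 J
q_lost = 263.0 × c × (78.6 − 23.9) = 14386.1 c
Set equal: c = 5692 / 14386.1 = 0.396 J/(g·°C)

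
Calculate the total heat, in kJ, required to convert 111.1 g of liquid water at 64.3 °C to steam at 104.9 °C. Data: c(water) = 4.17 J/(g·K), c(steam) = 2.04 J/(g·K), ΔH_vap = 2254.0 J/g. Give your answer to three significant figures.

q = 268 kJ

q1 (heat water 64.3→100.0 °C): 111.1 × 4.17 × 35.7 = 16539 J
q2 (vaporize at 100 °C): 111.1 × 2254.0 = 250419 J
q3 (heat steam 100.0→104.9 °C): 111.1 × 2.04 × 4.9 = 1111 J
Total: 16539 + 250419 + 1111 = 268069 J = 268 kJ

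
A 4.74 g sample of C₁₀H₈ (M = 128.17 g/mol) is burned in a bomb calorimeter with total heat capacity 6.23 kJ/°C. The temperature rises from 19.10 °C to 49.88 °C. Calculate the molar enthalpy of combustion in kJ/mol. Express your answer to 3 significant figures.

ΔH = -5190 kJ/mol

ΔT = 49.88 − 19.10 = 30.78 °C
q_cal = C_cal × ΔT = 6.23 × 30.78 = 191.7594 kJ
n = 4.74 / 128.17 = 0.03698 mol
q_rxn = −q_cal = -191.7594 kJ
ΔH = -191.7594 / 0.03698 = -5185 kJ/mol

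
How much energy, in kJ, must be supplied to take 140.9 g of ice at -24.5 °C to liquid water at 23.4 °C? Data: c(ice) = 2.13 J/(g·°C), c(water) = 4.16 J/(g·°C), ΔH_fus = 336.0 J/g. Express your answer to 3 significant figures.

q = 68.4 kJ

q1 (heat ice -24.5→0.0 °C): 140.9 × 2.13 × 24.5 = 7353 J
q2 (melt at 0 °C): 140.9 × 336.0 = 47342 J
q3 (heat water 0.0→23.4 °C): 140.9 × 4.16 × 23.4 = 13716 J
Total: 7353 + 47342 + 13716 = 68411 J = 68.4 kJ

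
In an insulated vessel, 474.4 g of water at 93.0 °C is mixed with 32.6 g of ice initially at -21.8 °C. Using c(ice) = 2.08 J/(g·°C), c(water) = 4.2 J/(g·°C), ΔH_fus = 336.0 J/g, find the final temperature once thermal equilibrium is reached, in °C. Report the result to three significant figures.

T_f = 81.2 °C

Heat to bring ice to 0 °C and melt it: q₁ = 32.6×2.08×21.8 + 32.6×336.0 = 12432 J
Heat the water can supply cooling to 0 °C: 474.4×4.2×93.0 = 185301 J > q₁, so all ice melts.
Energy balance: 474.4×4.2×(93.0 − T) = 12432 + 32.6×4.2×(T − 0)
1992.48(93.0 − T) = 12432 + 136.92 T
185301 − 12432 = 2129.40 T
T = 172869 / 2129.40 = 81.18 °C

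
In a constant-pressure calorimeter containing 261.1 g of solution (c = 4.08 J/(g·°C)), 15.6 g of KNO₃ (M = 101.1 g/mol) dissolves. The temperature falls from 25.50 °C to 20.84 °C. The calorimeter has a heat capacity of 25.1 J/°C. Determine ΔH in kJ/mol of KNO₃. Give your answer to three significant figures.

ΔH = 32.9 kJ/mol

|ΔT| = |20.84 − 25.50| = 4.66 °C
|q_surr| = (261.1 × 4.08 + 25.1) × 4.66 = 1090.388 × 4.66 = 5081 J
n(KNO₃) = 15.6 / 101.1 = 0.1543 mol
Temperature fell, so q_rxn = +|q_surr| = 5.081 kJ
ΔH = q_rxn / n = 32.93 kJ/mol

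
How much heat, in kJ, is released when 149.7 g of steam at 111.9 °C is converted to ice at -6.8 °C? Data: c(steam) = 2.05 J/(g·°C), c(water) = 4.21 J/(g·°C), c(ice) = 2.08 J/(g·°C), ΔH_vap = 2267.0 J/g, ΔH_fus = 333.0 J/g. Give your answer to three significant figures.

q = 458 kJ

q1 (cool steam 111.9→100 °C): 149.7 × 2.05 × 11.9 = 3652 J
q2 (condense at 100 °C): 149.7 × 2267.0 = 339370 J
q3 (cool water 100→0 °C): 149.7 × 4.21 × 100.0 = 63024 J
q4 (freeze at 0 °C): 149.7 × 333.0 = 49850 J
q5 (cool ice 0→-6.8 °C): 149.7 × 2.08 × 6.8 = 2117 J
Total: 3652 + 339370 + 63024 + 49850 + 2117 = 458013 J = 458 kJ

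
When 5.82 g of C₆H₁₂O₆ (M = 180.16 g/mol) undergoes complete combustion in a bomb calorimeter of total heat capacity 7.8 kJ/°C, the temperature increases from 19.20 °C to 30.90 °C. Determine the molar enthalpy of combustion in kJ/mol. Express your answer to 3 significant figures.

ΔH = -2820 kJ/mol

ΔT = 30.90 − 19.20 = 11.70 °C
q_cal = C_cal × ΔT = 7.8 × 11.70 = 91.26 kJ
n = 5.82 / 180.16 = 0.032305 mol
q_rxn = −q_cal = -91.26 kJ
ΔH = -91.26 / 0.032305 = -2824.9 kJ/mol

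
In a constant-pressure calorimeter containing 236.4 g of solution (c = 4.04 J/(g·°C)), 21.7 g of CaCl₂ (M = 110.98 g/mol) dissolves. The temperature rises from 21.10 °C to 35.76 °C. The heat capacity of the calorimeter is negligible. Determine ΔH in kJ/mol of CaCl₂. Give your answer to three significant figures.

ΔH = -71.6 kJ/mol

|ΔT| = |35.76 − 21.10| = 14.66 °C
|q_surr| = (236.4 × 4.04) × 14.66 = 955.056 × 14.66 = 14000 J
n(CaCl₂) = 21.7 / 110.98 = 0.1955 mol
Temperature rose, so q_rxn = −|q_surr| = -14.00 kJ
ΔH = q_rxn / n = -71.61 kJ/mol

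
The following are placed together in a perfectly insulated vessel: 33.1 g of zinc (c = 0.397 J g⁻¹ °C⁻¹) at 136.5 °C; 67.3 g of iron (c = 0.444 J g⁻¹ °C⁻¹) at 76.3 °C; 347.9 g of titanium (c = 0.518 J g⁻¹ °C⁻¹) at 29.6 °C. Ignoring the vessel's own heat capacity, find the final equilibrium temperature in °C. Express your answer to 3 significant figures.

Σ mᵢcᵢ(T − Tᵢ) = 0  ⇒  T = Σ mᵢcᵢTᵢ / Σ mᵢcᵢ
Σ mᵢcᵢ = 33.1×0.397 + 67.3×0.444 + 347.9×0.518 = 223.2341
Σ mᵢcᵢTᵢ = 13.1407×136.5 + 29.8812×76.3 + 180.2122×29.6 = 9407.9
T = 9407.9 / 223.2341 = 42.14 °C

T_f = 42.1 °C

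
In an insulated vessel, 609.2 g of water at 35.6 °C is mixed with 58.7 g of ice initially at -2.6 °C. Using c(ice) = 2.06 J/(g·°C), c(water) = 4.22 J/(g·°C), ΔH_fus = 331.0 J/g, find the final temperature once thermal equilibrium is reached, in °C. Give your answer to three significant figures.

Heat to bring ice to 0 °C and melt it: q₁ = 58.7×2.06×2.6 + 58.7×331.0 = 19744 J
Heat the water can supply cooling to 0 °C: 609.2×4.22×35.6 = 91521.3 J > q₁, so all ice melts.
Energy balance: 609.2×4.22×(35.6 − T) = 19744 + 58.7×4.22×(T − 0)
2570.824(35.6 − T) = 19744 + 247.714 T
91521.3 − 19744 = 2818.538 T
T = 71777.3 / 2818.538 = 25.47 °C

T_f = 25.5 °C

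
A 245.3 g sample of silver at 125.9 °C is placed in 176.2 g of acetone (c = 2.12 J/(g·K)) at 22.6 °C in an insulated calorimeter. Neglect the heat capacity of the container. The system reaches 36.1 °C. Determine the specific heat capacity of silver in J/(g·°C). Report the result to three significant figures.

c = 0.229 J/(g·°C)

q_gained = (176.2 × 2.12) × (36.1 − 22.6) = 5043 J
q_lost = 245.3 × c × (125.9 − 36.1) = 22027.94 c
Set equal: c = 5043 / 22027.94 = 0.229 J/(g·°C)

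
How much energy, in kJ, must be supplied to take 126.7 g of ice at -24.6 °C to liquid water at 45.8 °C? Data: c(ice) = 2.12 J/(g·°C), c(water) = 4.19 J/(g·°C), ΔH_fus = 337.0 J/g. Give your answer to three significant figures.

q = 73.6 kJ

q1 (heat ice -24.6→0.0 °C): 126.7 × 2.12 × 24.6 = 6608 J
q2 (melt at 0 °C): 126.7 × 337.0 = 42698 J
q3 (heat water 0.0→45.8 °C): 126.7 × 4.19 × 45.8 = 24314 J
Total: 6608 + 42698 + 24314 = 73620 J = 73.6 kJ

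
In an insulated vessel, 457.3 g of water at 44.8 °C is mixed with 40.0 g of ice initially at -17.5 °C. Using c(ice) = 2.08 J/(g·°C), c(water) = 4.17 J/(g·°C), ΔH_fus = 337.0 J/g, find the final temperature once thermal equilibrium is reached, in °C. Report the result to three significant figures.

T_f = 34.0 °C

Heat to bring ice to 0 °C and melt it: q₁ = 40.0×2.08×17.5 + 40.0×337.0 = 14936 J
Heat the water can supply cooling to 0 °C: 457.3×4.17×44.8 = 85431.0 J > q₁, so all ice melts.
Energy balance: 457.3×4.17×(44.8 − T) = 14936 + 40.0×4.17×(T − 0)
1906.941(44.8 − T) = 14936 + 166.8 T
85431.0 − 14936 = 2073.741 T
T = 70495.0 / 2073.741 = 33.99 °C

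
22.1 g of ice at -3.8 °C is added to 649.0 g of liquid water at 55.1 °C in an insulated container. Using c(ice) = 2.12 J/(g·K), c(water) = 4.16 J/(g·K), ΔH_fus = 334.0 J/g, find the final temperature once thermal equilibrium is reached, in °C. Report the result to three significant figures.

T_f = 50.6 °C

Heat to bring ice to 0 °C and melt it: q₁ = 22.1×2.12×3.8 + 22.1×334.0 = 7559.4 J
Heat the water can supply cooling to 0 °C: 649.0×4.16×55.1 = 148761 J > q₁, so all ice melts.
Energy balance: 649.0×4.16×(55.1 − T) = 7559.4 + 22.1×4.16×(T − 0)
2699.84(55.1 − T) = 7559.4 + 91.936 T
148761 − 7559.4 = 2791.776 T
T = 141201.6 / 2791.776 = 50.58 °C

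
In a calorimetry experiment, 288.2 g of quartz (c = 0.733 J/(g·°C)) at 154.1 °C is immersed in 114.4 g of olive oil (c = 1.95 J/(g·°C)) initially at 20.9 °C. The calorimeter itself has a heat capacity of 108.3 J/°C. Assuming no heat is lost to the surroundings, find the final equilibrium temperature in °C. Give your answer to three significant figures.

T_f = 72.8 °C

Heat lost by quartz = heat gained by olive oil + calorimeter.
(288.2)(0.733)(154.1 − T) = [(114.4)(1.95) + 108.3](T − 20.9)
211.2506 (154.1 − T) = 331.38 (T − 20.9)
32554 − 211.2506 T = 331.38 T − 6925.8
39479.8 = 542.6306 T
T = 72.76 °C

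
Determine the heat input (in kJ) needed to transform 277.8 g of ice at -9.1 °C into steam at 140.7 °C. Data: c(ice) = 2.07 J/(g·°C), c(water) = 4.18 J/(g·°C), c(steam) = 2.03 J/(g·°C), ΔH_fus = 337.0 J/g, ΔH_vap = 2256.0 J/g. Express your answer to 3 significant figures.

q1 (heat ice -9.1→0.0 °C): 277.8 × 2.07 × 9.1 = 5233 J
q2 (melt at 0 °C): 277.8 × 337.0 = 93619 J
q3 (heat water 0.0→100.0 °C): 277.8 × 4.18 × 100.0 = 116120 J
q4 (vaporize at 100 °C): 277.8 × 2256.0 = 626717 J
q5 (heat steam 100.0→140.7 °C): 277.8 × 2.03 × 40.7 = 22952 J
Total: 5233 + 93619 + 116120 + 626717 + 22952 = 864641 J = 865 kJ

q = 865 kJ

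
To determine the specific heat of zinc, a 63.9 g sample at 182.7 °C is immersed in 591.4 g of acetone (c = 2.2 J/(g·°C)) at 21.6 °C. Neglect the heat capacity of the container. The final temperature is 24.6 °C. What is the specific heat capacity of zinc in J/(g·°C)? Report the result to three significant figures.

q_gained = (591.4 × 2.2) × (24.6 − 21.6) = 3903 J
q_lost = 63.9 × c × (182.7 − 24.6) = 10102.59 c
Set equal: c = 3903 / 10102.59 = 0.386 J/(g·°C)

c = 0.386 J/(g·°C)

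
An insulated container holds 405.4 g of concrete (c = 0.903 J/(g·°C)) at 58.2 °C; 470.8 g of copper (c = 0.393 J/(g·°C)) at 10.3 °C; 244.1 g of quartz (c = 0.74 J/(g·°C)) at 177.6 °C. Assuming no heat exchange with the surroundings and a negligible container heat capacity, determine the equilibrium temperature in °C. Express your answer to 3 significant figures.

T_f = 75.6 °C

Σ mᵢcᵢ(T − Tᵢ) = 0  ⇒  T = Σ mᵢcᵢTᵢ / Σ mᵢcᵢ
Σ mᵢcᵢ = 405.4×0.903 + 470.8×0.393 + 244.1×0.74 = 731.7346
Σ mᵢcᵢTᵢ = 366.0762×58.2 + 185.0244×10.3 + 180.634×177.6 = 55292
T = 55292 / 731.7346 = 75.56 °C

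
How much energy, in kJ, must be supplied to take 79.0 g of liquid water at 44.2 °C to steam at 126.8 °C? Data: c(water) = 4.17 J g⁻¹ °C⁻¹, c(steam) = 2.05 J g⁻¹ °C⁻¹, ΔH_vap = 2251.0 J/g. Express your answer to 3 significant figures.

q = 201 kJ

q1 (heat water 44.2→100.0 °C): 79.0 × 4.17 × 55.8 = 18382 J
q2 (vaporize at 100 °C): 79.0 × 2251.0 = 177829 J
q3 (heat steam 100.0→126.8 °C): 79.0 × 2.05 × 26.8 = 4340 J
Total: 18382 + 177829 + 4340 = 200551 J = 201 kJ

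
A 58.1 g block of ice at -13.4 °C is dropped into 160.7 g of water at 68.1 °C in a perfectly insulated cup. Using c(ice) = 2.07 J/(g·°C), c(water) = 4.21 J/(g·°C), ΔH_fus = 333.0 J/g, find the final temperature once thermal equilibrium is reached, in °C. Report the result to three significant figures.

T_f = 27.3 °C

Heat to bring ice to 0 °C and melt it: q₁ = 58.1×2.07×13.4 + 58.1×333.0 = 20959 J
Heat the water can supply cooling to 0 °C: 160.7×4.21×68.1 = 46072.9 J > q₁, so all ice melts.
Energy balance: 160.7×4.21×(68.1 − T) = 20959 + 58.1×4.21×(T − 0)
676.547(68.1 − T) = 20959 + 244.601 T
46072.9 − 20959 = 921.148 T
T = 25113.9 / 921.148 = 27.26 °C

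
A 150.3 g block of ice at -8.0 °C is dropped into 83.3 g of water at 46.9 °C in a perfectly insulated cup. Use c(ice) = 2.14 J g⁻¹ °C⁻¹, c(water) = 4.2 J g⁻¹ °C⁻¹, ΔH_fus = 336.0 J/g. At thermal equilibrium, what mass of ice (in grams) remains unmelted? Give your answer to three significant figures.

m_ice remaining = 109 g

Heat to warm all ice to 0 °C: 150.3×2.14×8.0 = 2573.1 J
Heat released by water cooling to 0 °C: 83.3×4.2×46.9 = 16408 J
16408 J < 2573.1 + 150.3×336.0 = 53073.9 J, so not all ice melts; final T = 0 °C.
Heat left for melting: 16408 − 2573.1 = 13834.9 J
Mass melted = 13834.9 / 336.0 = 41.18 g
Ice remaining = 150.3 − 41.18 = 109.12 g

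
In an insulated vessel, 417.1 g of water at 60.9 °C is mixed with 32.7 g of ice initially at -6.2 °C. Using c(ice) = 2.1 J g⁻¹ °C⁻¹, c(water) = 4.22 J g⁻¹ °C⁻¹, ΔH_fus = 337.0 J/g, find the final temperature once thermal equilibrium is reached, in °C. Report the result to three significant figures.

Heat to bring ice to 0 °C and melt it: q₁ = 32.7×2.1×6.2 + 32.7×337.0 = 11446 J
Heat the water can supply cooling to 0 °C: 417.1×4.22×60.9 = 107194 J > q₁, so all ice melts.
Energy balance: 417.1×4.22×(60.9 − T) = 11446 + 32.7×4.22×(T − 0)
1760.162(60.9 − T) = 11446 + 137.994 T
107194 − 11446 = 1898.156 T
T = 95748 / 1898.156 = 50.44 °C

T_f = 50.4 °C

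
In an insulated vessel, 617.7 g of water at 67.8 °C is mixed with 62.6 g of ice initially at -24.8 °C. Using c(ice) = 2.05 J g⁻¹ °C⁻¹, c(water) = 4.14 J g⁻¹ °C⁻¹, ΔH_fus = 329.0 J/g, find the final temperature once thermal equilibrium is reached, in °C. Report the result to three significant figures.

Heat to bring ice to 0 °C and melt it: q₁ = 62.6×2.05×24.8 + 62.6×329.0 = 23778 J
Heat the water can supply cooling to 0 °C: 617.7×4.14×67.8 = 173383 J > q₁, so all ice melts.
Energy balance: 617.7×4.14×(67.8 − T) = 23778 + 62.6×4.14×(T − 0)
2557.278(67.8 − T) = 23778 + 259.164 T
173383 − 23778 = 2816.442 T
T = 149605 / 2816.442 = 53.12 °C

T_f = 53.1 °C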